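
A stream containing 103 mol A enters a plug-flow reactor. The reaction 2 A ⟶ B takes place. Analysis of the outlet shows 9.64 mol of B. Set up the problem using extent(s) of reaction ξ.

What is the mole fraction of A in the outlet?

0.897

For B: n = n₀ + 1ξ → 9.64 = 0 + 1ξ, giving ξ = 9.64 mol.
Outlet amounts (n = n₀ + ν ξ):
  A: 103 − 2(9.64) = 83.72
  B: 0 + 1(9.64) = 9.64
Total out = 93.36 mol; y_A = 83.72 / 93.36 = 0.8967.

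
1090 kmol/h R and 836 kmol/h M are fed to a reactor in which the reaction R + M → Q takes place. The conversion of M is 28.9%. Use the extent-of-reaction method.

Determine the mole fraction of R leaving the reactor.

M reacted = 0.289 × 836 = 241.6 kmol/h; ν_M = −1, so ξ = 241.6/1 = 241.6 kmol/h.
Outlet amounts (n = n₀ + ν ξ):
  R: 1090 − 1(241.6) = 848.4
  M: 836 − 1(241.6) = 594.4
  Q: 0 + 1(241.6) = 241.6
Total out = 1684 kmol/h; y_R = 848.4 / 1684 = 0.5037.

0.504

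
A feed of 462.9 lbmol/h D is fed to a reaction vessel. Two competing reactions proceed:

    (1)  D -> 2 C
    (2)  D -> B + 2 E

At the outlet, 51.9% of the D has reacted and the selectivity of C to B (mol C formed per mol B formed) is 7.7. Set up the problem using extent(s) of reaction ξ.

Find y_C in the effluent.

0.507

Conversion of D: D consumed = 0.519 × 462.9 = 240.2 lbmol/h = 1ξ₁ + 1ξ₂.
Selectivity: 2ξ₁ / (1ξ₂) = 7.7 → ξ₁ = 3.85 ξ₂.
Substitute: (1·3.85 + 1) ξ₂ = 240.2 → ξ₂ = 49.54 lbmol/h, ξ₁ = 190.7 lbmol/h.
Outlet amounts (n = n₀ + Σ ν·ξ):
  D: 462.9 − 1(190.7) − 1(49.54) = 222.7
  C: 0 + 2(190.7) = 381.4
  B: 0 + 1(49.54) = 49.54
  E: 0 + 2(49.54) = 99.07
Total out = 752.7 lbmol/h; y_C = 381.4 / 752.7 = 0.5067.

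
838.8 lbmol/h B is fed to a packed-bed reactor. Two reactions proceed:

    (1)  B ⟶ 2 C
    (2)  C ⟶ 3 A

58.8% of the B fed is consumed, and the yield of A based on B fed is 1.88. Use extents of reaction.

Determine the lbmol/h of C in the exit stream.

461 lbmol/h

Conversion of B: B consumed = 1ξ₁ = 0.588 × 838.8 → ξ₁ = 493.2 lbmol/h.
Yield of A: 3ξ₂ / 838.8 = 1.88 → ξ₂ = 525.6 lbmol/h.
Outlet amounts (n = n₀ + Σ ν·ξ):
  B: 838.8 − 1(493.2) = 345.6
  C: 0 + 2(493.2) − 1(525.6) = 460.8
  A: 0 + 3(525.6) = 1577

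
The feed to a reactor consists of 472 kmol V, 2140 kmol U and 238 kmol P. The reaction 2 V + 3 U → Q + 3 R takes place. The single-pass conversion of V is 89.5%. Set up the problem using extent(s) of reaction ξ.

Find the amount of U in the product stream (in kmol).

V reacted = 0.895 × 472 = 422.4 kmol; ν_V = −2, so ξ = 422.4/2 = 211.2 kmol.
Outlet amounts (n = n₀ + ν ξ):
  V: 472 − 2(211.2) = 49.56
  U: 2140 − 3(211.2) = 1506
  Q: 0 + 1(211.2) = 211.2
  R: 0 + 3(211.2) = 633.7
  P: 238 (inert)

1510 kmol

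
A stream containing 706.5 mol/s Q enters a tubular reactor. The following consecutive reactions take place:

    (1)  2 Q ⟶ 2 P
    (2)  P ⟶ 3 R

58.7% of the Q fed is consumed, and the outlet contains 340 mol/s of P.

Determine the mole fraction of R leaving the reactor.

Conversion of Q: Q consumed = 2ξ₁ = 0.587 × 706.5 → ξ₁ = 207.4 mol/s.
P balance: n_P = 0 + 2ξ₁ − 1ξ₂ = 340 → ξ₂ = (2·207.4 − 340)/1 = 74.72 mol/s.
Outlet amounts (n = n₀ + Σ ν·ξ):
  Q: 706.5 − 2(207.4) = 291.8
  P: 0 + 2(207.4) − 1(74.72) = 340
  R: 0 + 3(74.72) = 224.1
Total out = 855.9 mol/s; y_R = 224.1 / 855.9 = 0.2619.

0.262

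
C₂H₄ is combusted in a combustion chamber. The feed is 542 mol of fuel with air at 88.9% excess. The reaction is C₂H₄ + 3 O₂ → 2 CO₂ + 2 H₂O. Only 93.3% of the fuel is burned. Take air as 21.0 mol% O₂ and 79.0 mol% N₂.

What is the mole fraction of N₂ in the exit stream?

0.762

Stoichiometric O₂ = 3 × 542 = 1626 mol; O₂ fed = 1626 × 1.889 = 3072 mol.
N₂ fed = 3072 × 79/21 = 11550 mol.
Fuel reacted = 0.933 × 542 → ξ = 505.7 mol.
Outlet (n = n₀ + ν ξ):
  C₂H₄: 542 − 1(505.7) = 36.31
  O₂: 3072 − 3(505.7) = 1554
  N₂: 11550 (inert)
  CO₂: 0 + 2(505.7) = 1011
  H₂O: 0 + 2(505.7) = 1011
Total out = 15170 mol; y_N₂ = 11550 / 15170 = 0.7618.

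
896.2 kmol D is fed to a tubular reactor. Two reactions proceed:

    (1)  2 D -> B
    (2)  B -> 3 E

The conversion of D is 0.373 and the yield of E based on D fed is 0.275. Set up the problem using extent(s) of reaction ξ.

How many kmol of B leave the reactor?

85 kmol

Conversion of D: D consumed = 2ξ₁ = 0.373 × 896.2 → ξ₁ = 167.1 kmol.
Yield of E: 3ξ₂ / 896.2 = 0.275 → ξ₂ = 82.15 kmol.
Outlet amounts (n = n₀ + Σ ν·ξ):
  D: 896.2 − 2(167.1) = 561.9
  B: 0 + 1(167.1) − 1(82.15) = 84.99
  E: 0 + 3(82.15) = 246.5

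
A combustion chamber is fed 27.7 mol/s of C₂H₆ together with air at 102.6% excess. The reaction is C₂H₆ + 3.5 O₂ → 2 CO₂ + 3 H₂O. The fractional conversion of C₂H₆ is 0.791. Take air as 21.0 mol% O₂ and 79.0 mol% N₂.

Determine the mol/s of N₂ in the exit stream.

739 mol/s

Stoichiometric O₂ = 3.5 × 27.7 = 96.95 mol/s; O₂ fed = 96.95 × 2.026 = 196.4 mol/s.
N₂ fed = 196.4 × 79/21 = 738.9 mol/s.
Fuel reacted = 0.791 × 27.7 → ξ = 21.91 mol/s.
Outlet (n = n₀ + ν ξ):
  C₂H₆: 27.7 − 1(21.91) = 5.789
  O₂: 196.4 − 3.5(21.91) = 119.7
  N₂: 738.9 (inert)
  CO₂: 0 + 2(21.91) = 43.82
  H₂O: 0 + 3(21.91) = 65.73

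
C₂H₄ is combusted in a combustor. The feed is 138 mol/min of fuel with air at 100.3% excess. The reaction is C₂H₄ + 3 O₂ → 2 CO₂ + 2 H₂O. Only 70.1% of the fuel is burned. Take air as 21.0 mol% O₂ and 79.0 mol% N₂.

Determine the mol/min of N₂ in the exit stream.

Stoichiometric O₂ = 3 × 138 = 414 mol/min; O₂ fed = 414 × 2.003 = 829.2 mol/min.
N₂ fed = 829.2 × 79/21 = 3120 mol/min.
Fuel reacted = 0.701 × 138 → ξ = 96.74 mol/min.
Outlet (n = n₀ + ν ξ):
  C₂H₄: 138 − 1(96.74) = 41.26
  O₂: 829.2 − 3(96.74) = 539
  N₂: 3120 (inert)
  CO₂: 0 + 2(96.74) = 193.5
  H₂O: 0 + 2(96.74) = 193.5

3120 mol/min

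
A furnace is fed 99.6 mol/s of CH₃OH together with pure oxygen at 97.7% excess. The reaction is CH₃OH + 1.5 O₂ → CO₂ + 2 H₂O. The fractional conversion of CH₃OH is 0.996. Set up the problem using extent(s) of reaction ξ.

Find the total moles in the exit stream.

445 mol/s

Stoichiometric O₂ = 1.5 × 99.6 = 149.4 mol/s; O₂ fed = 149.4 × 1.977 = 295.4 mol/s.
Fuel reacted = 0.996 × 99.6 → ξ = 99.2 mol/s.
Outlet (n = n₀ + ν ξ):
  CH₃OH: 99.6 − 1(99.2) = 0.3984
  O₂: 295.4 − 1.5(99.2) = 146.6
  CO₂: 0 + 1(99.2) = 99.2
  H₂O: 0 + 2(99.2) = 198.4
Total out = 0.3984 + 146.6 + 99.2 + 198.4 = 444.6 mol/s.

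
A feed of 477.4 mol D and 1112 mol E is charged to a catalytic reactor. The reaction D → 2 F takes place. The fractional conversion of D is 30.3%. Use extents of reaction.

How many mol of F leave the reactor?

289 mol

D reacted = 0.303 × 477.4 = 144.7 mol; ν_D = −1, so ξ = 144.7/1 = 144.7 mol.
Outlet amounts (n = n₀ + ν ξ):
  D: 477.4 − 1(144.7) = 332.7
  F: 0 + 2(144.7) = 289.3
  E: 1112 (inert)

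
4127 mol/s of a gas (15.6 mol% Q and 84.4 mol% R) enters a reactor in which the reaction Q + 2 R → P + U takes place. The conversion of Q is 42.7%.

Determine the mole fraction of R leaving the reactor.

0.762

Q reacted = 0.427 × 643.8 = 274.9 mol/s; ν_Q = −1, so ξ = 274.9/1 = 274.9 mol/s.
Outlet amounts (n = n₀ + ν ξ):
  Q: 643.8 − 1(274.9) = 368.9
  R: 3483 − 2(274.9) = 2933
  P: 0 + 1(274.9) = 274.9
  U: 0 + 1(274.9) = 274.9
Total out = 3852 mol/s; y_R = 2933 / 3852 = 0.7615.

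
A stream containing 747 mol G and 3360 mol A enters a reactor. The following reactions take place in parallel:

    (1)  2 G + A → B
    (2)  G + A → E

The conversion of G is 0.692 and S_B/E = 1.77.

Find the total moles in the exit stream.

3590 mol

Conversion of G: G consumed = 0.692 × 747 = 516.9 mol = 2ξ₁ + 1ξ₂.
Selectivity: 1ξ₁ / (1ξ₂) = 1.77 → ξ₁ = 1.77 ξ₂.
Substitute: (2·1.77 + 1) ξ₂ = 516.9 → ξ₂ = 113.9 mol, ξ₁ = 201.5 mol.
Outlet amounts (n = n₀ + Σ ν·ξ):
  G: 747 − 2(201.5) − 1(113.9) = 230.1
  A: 3360 − 1(201.5) − 1(113.9) = 3045
  B: 0 + 1(201.5) = 201.5
  E: 0 + 1(113.9) = 113.9
Total out = 230.1 + 3045 + 201.5 + 113.9 = 3590 mol.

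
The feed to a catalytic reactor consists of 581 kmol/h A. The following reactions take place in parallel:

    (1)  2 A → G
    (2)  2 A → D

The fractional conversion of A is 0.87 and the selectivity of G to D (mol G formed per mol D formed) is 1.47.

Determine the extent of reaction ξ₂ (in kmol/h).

Conversion of A: A consumed = 0.87 × 581 = 505.5 kmol/h = 2ξ₁ + 2ξ₂.
Selectivity: 1ξ₁ / (1ξ₂) = 1.47 → ξ₁ = 1.47 ξ₂.
Substitute: (2·1.47 + 2) ξ₂ = 505.5 → ξ₂ = 102.3 kmol/h, ξ₁ = 150.4 kmol/h.
Outlet amounts (n = n₀ + Σ ν·ξ):
  A: 581 − 2(150.4) − 2(102.3) = 75.53
  G: 0 + 1(150.4) = 150.4
  D: 0 + 1(102.3) = 102.3

ξ₂ = 102 kmol/h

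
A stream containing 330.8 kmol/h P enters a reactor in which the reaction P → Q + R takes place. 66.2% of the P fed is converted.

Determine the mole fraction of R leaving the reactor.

0.398

P reacted = 0.662 × 330.8 = 219 kmol/h; ν_P = −1, so ξ = 219/1 = 219 kmol/h.
Outlet amounts (n = n₀ + ν ξ):
  P: 330.8 − 1(219) = 111.8
  Q: 0 + 1(219) = 219
  R: 0 + 1(219) = 219
Total out = 549.8 kmol/h; y_R = 219 / 549.8 = 0.3983.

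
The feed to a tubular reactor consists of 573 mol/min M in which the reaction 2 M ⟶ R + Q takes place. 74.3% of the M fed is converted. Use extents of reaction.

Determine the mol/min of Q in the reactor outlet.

213 mol/min

M reacted = 0.743 × 573 = 425.7 mol/min; ν_M = −2, so ξ = 425.7/2 = 212.9 mol/min.
Outlet amounts (n = n₀ + ν ξ):
  M: 573 − 2(212.9) = 147.3
  R: 0 + 1(212.9) = 212.9
  Q: 0 + 1(212.9) = 212.9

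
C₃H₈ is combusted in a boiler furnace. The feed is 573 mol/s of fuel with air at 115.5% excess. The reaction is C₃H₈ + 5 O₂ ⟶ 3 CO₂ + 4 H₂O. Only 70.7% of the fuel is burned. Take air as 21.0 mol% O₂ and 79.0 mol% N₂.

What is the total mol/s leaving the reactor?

30400 mol/s

Stoichiometric O₂ = 5 × 573 = 2865 mol/s; O₂ fed = 2865 × 2.155 = 6174 mol/s.
N₂ fed = 6174 × 79/21 = 23230 mol/s.
Fuel reacted = 0.707 × 573 → ξ = 405.1 mol/s.
Outlet (n = n₀ + ν ξ):
  C₃H₈: 573 − 1(405.1) = 167.9
  O₂: 6174 − 5(405.1) = 4149
  N₂: 23230 (inert)
  CO₂: 0 + 3(405.1) = 1215
  H₂O: 0 + 4(405.1) = 1620
Total out = 167.9 + 4149 + 23230 + 1215 + 1620 = 30380 mol/s.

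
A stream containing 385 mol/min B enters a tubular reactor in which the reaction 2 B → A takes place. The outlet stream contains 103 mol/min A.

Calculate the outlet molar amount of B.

179 mol/min

For A: n = n₀ + 1ξ → 103 = 0 + 1ξ, giving ξ = 103 mol/min.
Outlet amounts (n = n₀ + ν ξ):
  B: 385 − 2(103) = 179
  A: 0 + 1(103) = 103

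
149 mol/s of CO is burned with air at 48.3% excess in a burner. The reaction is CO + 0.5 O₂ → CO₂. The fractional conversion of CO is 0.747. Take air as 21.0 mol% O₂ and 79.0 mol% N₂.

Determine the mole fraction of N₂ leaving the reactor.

Stoichiometric O₂ = 0.5 × 149 = 74.5 mol/s; O₂ fed = 74.5 × 1.483 = 110.5 mol/s.
N₂ fed = 110.5 × 79/21 = 415.6 mol/s.
Fuel reacted = 0.747 × 149 → ξ = 111.3 mol/s.
Outlet (n = n₀ + ν ξ):
  CO: 149 − 1(111.3) = 37.7
  O₂: 110.5 − 0.5(111.3) = 54.83
  N₂: 415.6 (inert)
  CO₂: 0 + 1(111.3) = 111.3
Total out = 619.5 mol/s; y_N₂ = 415.6 / 619.5 = 0.671.

0.671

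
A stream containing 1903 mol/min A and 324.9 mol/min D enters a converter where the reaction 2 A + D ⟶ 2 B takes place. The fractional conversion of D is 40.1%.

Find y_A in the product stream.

0.783

D reacted = 0.401 × 324.9 = 130.3 mol/min; ν_D = −1, so ξ = 130.3/1 = 130.3 mol/min.
Outlet amounts (n = n₀ + ν ξ):
  A: 1903 − 2(130.3) = 1642
  D: 324.9 − 1(130.3) = 194.6
  B: 0 + 2(130.3) = 260.6
Total out = 2098 mol/min; y_A = 1642 / 2098 = 0.783.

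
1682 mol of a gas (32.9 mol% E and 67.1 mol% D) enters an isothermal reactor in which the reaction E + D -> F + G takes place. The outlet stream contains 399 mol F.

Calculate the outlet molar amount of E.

For F: n = n₀ + 1ξ → 399 = 0 + 1ξ, giving ξ = 399 mol.
Outlet amounts (n = n₀ + ν ξ):
  E: 553.4 − 1(399) = 154.4
  D: 1129 − 1(399) = 729.6
  F: 0 + 1(399) = 399
  G: 0 + 1(399) = 399

154 mol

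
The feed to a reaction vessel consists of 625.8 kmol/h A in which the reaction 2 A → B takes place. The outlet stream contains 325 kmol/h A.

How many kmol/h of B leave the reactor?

For A: n = n₀ − 2ξ → 325 = 625.8 − 2ξ, giving ξ = 150.4 kmol/h.
Outlet amounts (n = n₀ + ν ξ):
  A: 625.8 − 2(150.4) = 325
  B: 0 + 1(150.4) = 150.4

150 kmol/h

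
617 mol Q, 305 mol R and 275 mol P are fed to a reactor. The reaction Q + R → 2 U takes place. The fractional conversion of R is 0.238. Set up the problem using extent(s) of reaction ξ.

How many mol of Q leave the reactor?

R reacted = 0.238 × 305 = 72.59 mol; ν_R = −1, so ξ = 72.59/1 = 72.59 mol.
Outlet amounts (n = n₀ + ν ξ):
  Q: 617 − 1(72.59) = 544.4
  R: 305 − 1(72.59) = 232.4
  U: 0 + 2(72.59) = 145.2
  P: 275 (inert)

544 mol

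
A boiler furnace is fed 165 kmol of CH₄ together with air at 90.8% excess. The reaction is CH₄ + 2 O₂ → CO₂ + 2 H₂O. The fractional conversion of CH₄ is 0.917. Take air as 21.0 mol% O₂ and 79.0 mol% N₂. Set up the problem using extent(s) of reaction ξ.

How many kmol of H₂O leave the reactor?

Stoichiometric O₂ = 2 × 165 = 330 kmol; O₂ fed = 330 × 1.908 = 629.6 kmol.
N₂ fed = 629.6 × 79/21 = 2369 kmol.
Fuel reacted = 0.917 × 165 → ξ = 151.3 kmol.
Outlet (n = n₀ + ν ξ):
  CH₄: 165 − 1(151.3) = 13.69
  O₂: 629.6 − 2(151.3) = 327
  N₂: 2369 (inert)
  CO₂: 0 + 1(151.3) = 151.3
  H₂O: 0 + 2(151.3) = 302.6

303 kmol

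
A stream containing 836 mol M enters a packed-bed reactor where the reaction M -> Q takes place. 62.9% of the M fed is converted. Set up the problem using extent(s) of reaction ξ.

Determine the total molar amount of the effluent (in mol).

836 mol

M reacted = 0.629 × 836 = 525.8 mol; ν_M = −1, so ξ = 525.8/1 = 525.8 mol.
Outlet amounts (n = n₀ + ν ξ):
  M: 836 − 1(525.8) = 310.2
  Q: 0 + 1(525.8) = 525.8
Total out = 310.2 + 525.8 = 836 mol.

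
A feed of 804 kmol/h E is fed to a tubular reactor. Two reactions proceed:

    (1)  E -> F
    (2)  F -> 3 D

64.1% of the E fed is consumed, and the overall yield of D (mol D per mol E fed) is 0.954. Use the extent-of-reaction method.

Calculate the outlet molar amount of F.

Conversion of E: E consumed = 1ξ₁ = 0.641 × 804 → ξ₁ = 515.4 kmol/h.
Yield of D: 3ξ₂ / 804 = 0.954 → ξ₂ = 255.7 kmol/h.
Outlet amounts (n = n₀ + Σ ν·ξ):
  E: 804 − 1(515.4) = 288.6
  F: 0 + 1(515.4) − 1(255.7) = 259.7
  D: 0 + 3(255.7) = 767

260 kmol/h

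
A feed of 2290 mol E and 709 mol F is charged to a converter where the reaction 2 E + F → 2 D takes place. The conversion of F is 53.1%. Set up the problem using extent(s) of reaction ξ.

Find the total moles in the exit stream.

F reacted = 0.531 × 709 = 376.5 mol; ν_F = −1, so ξ = 376.5/1 = 376.5 mol.
Outlet amounts (n = n₀ + ν ξ):
  E: 2290 − 2(376.5) = 1537
  F: 709 − 1(376.5) = 332.5
  D: 0 + 2(376.5) = 753
Total out = 1537 + 332.5 + 753 = 2623 mol.

2620 mol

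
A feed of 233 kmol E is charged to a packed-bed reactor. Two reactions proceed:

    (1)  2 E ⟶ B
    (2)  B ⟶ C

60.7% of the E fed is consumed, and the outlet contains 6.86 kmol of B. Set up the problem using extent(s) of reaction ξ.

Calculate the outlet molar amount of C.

63.9 kmol

Conversion of E: E consumed = 2ξ₁ = 0.607 × 233 → ξ₁ = 70.72 kmol.
B balance: n_B = 0 + 1ξ₁ − 1ξ₂ = 6.86 → ξ₂ = (1·70.72 − 6.86)/1 = 63.86 kmol.
Outlet amounts (n = n₀ + Σ ν·ξ):
  E: 233 − 2(70.72) = 91.57
  B: 0 + 1(70.72) − 1(63.86) = 6.86
  C: 0 + 1(63.86) = 63.86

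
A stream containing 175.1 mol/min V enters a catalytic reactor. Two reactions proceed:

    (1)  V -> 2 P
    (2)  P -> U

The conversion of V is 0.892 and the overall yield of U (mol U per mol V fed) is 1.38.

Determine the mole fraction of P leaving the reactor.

0.214

Conversion of V: V consumed = 1ξ₁ = 0.892 × 175.1 → ξ₁ = 156.2 mol/min.
Yield of U: 1ξ₂ / 175.1 = 1.38 → ξ₂ = 241.6 mol/min.
Outlet amounts (n = n₀ + Σ ν·ξ):
  V: 175.1 − 1(156.2) = 18.91
  P: 0 + 2(156.2) − 1(241.6) = 70.74
  U: 0 + 1(241.6) = 241.6
Total out = 331.3 mol/min; y_P = 70.74 / 331.3 = 0.2135.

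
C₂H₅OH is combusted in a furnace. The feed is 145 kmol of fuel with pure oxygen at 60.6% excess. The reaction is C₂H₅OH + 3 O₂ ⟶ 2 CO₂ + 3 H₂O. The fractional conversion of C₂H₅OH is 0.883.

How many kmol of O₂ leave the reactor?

Stoichiometric O₂ = 3 × 145 = 435 kmol; O₂ fed = 435 × 1.606 = 698.6 kmol.
Fuel reacted = 0.883 × 145 → ξ = 128 kmol.
Outlet (n = n₀ + ν ξ):
  C₂H₅OH: 145 − 1(128) = 16.97
  O₂: 698.6 − 3(128) = 314.5
  CO₂: 0 + 2(128) = 256.1
  H₂O: 0 + 3(128) = 384.1

315 kmol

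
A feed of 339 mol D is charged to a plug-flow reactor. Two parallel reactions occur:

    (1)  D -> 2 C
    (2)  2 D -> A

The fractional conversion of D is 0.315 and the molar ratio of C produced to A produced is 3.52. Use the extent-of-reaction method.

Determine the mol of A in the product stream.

28.4 mol

Conversion of D: D consumed = 0.315 × 339 = 106.8 mol = 1ξ₁ + 2ξ₂.
Selectivity: 2ξ₁ / (1ξ₂) = 3.52 → ξ₁ = 1.76 ξ₂.
Substitute: (1·1.76 + 2) ξ₂ = 106.8 → ξ₂ = 28.4 mol, ξ₁ = 49.98 mol.
Outlet amounts (n = n₀ + Σ ν·ξ):
  D: 339 − 1(49.98) − 2(28.4) = 232.2
  C: 0 + 2(49.98) = 99.97
  A: 0 + 1(28.4) = 28.4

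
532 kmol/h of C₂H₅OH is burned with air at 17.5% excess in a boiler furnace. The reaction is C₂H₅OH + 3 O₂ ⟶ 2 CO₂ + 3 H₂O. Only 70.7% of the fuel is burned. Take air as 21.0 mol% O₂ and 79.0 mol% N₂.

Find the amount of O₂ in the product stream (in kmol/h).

Stoichiometric O₂ = 3 × 532 = 1596 kmol/h; O₂ fed = 1596 × 1.175 = 1875 kmol/h.
N₂ fed = 1875 × 79/21 = 7055 kmol/h.
Fuel reacted = 0.707 × 532 → ξ = 376.1 kmol/h.
Outlet (n = n₀ + ν ξ):
  C₂H₅OH: 532 − 1(376.1) = 155.9
  O₂: 1875 − 3(376.1) = 746.9
  N₂: 7055 (inert)
  CO₂: 0 + 2(376.1) = 752.2
  H₂O: 0 + 3(376.1) = 1128

747 kmol/h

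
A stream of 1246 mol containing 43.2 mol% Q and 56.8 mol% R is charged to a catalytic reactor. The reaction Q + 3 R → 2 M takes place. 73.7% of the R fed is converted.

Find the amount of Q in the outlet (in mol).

R reacted = 0.737 × 707.7 = 521.6 mol; ν_R = −3, so ξ = 521.6/3 = 173.9 mol.
Outlet amounts (n = n₀ + ν ξ):
  Q: 538.3 − 1(173.9) = 364.4
  R: 707.7 − 3(173.9) = 186.1
  M: 0 + 2(173.9) = 347.7

364 mol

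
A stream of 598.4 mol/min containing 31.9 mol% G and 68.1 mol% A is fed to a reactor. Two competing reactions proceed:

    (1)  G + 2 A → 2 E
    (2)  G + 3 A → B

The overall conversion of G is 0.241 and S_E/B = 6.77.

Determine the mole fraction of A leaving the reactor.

Conversion of G: G consumed = 0.241 × 190.9 = 46 mol/min = 1ξ₁ + 1ξ₂.
Selectivity: 2ξ₁ / (1ξ₂) = 6.77 → ξ₁ = 3.385 ξ₂.
Substitute: (1·3.385 + 1) ξ₂ = 46 → ξ₂ = 10.49 mol/min, ξ₁ = 35.51 mol/min.
Outlet amounts (n = n₀ + Σ ν·ξ):
  G: 190.9 − 1(35.51) − 1(10.49) = 144.9
  A: 407.5 − 2(35.51) − 3(10.49) = 305
  E: 0 + 2(35.51) = 71.03
  B: 0 + 1(10.49) = 10.49
Total out = 531.4 mol/min; y_A = 305 / 531.4 = 0.574.

0.574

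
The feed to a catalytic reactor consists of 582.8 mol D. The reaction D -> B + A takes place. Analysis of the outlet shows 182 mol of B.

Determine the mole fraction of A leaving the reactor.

0.238

For B: n = n₀ + 1ξ → 182 = 0 + 1ξ, giving ξ = 182 mol.
Outlet amounts (n = n₀ + ν ξ):
  D: 582.8 − 1(182) = 400.8
  B: 0 + 1(182) = 182
  A: 0 + 1(182) = 182
Total out = 764.8 mol; y_A = 182 / 764.8 = 0.238.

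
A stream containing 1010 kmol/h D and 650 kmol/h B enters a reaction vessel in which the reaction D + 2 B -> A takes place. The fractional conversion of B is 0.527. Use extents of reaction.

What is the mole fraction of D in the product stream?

B reacted = 0.527 × 650 = 342.6 kmol/h; ν_B = −2, so ξ = 342.6/2 = 171.3 kmol/h.
Outlet amounts (n = n₀ + ν ξ):
  D: 1010 − 1(171.3) = 838.7
  B: 650 − 2(171.3) = 307.4
  A: 0 + 1(171.3) = 171.3
Total out = 1317 kmol/h; y_D = 838.7 / 1317 = 0.6366.

0.637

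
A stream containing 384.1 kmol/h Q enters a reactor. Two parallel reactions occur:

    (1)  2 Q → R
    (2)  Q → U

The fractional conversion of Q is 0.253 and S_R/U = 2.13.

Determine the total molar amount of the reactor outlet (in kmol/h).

345 kmol/h

Conversion of Q: Q consumed = 0.253 × 384.1 = 97.18 kmol/h = 2ξ₁ + 1ξ₂.
Selectivity: 1ξ₁ / (1ξ₂) = 2.13 → ξ₁ = 2.13 ξ₂.
Substitute: (2·2.13 + 1) ξ₂ = 97.18 → ξ₂ = 18.47 kmol/h, ξ₁ = 39.35 kmol/h.
Outlet amounts (n = n₀ + Σ ν·ξ):
  Q: 384.1 − 2(39.35) − 1(18.47) = 286.9
  R: 0 + 1(39.35) = 39.35
  U: 0 + 1(18.47) = 18.47
Total out = 286.9 + 39.35 + 18.47 = 344.7 kmol/h.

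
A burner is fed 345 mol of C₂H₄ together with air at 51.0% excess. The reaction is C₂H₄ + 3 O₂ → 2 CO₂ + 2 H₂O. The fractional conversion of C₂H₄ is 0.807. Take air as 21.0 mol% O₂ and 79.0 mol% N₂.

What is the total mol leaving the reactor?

7790 mol

Stoichiometric O₂ = 3 × 345 = 1035 mol; O₂ fed = 1035 × 1.510 = 1563 mol.
N₂ fed = 1563 × 79/21 = 5879 mol.
Fuel reacted = 0.807 × 345 → ξ = 278.4 mol.
Outlet (n = n₀ + ν ξ):
  C₂H₄: 345 − 1(278.4) = 66.58
  O₂: 1563 − 3(278.4) = 727.6
  N₂: 5879 (inert)
  CO₂: 0 + 2(278.4) = 556.8
  H₂O: 0 + 2(278.4) = 556.8
Total out = 66.58 + 727.6 + 5879 + 556.8 + 556.8 = 7787 mol.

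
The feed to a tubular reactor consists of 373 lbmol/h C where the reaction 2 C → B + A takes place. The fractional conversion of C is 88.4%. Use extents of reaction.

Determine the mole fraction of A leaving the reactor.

0.442

C reacted = 0.884 × 373 = 329.7 lbmol/h; ν_C = −2, so ξ = 329.7/2 = 164.9 lbmol/h.
Outlet amounts (n = n₀ + ν ξ):
  C: 373 − 2(164.9) = 43.27
  B: 0 + 1(164.9) = 164.9
  A: 0 + 1(164.9) = 164.9
Total out = 373 lbmol/h; y_A = 164.9 / 373 = 0.442.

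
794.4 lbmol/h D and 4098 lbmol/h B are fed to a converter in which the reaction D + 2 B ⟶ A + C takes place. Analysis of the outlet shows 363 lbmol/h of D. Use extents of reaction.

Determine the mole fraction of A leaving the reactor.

For D: n = n₀ − 1ξ → 363 = 794.4 − 1ξ, giving ξ = 431.4 lbmol/h.
Outlet amounts (n = n₀ + ν ξ):
  D: 794.4 − 1(431.4) = 363
  B: 4098 − 2(431.4) = 3235
  A: 0 + 1(431.4) = 431.4
  C: 0 + 1(431.4) = 431.4
Total out = 4461 lbmol/h; y_A = 431.4 / 4461 = 0.0967.

0.0967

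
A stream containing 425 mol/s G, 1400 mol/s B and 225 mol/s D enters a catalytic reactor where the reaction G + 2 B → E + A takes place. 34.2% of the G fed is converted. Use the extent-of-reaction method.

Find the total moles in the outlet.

1900 mol/s

G reacted = 0.342 × 425 = 145.4 mol/s; ν_G = −1, so ξ = 145.4/1 = 145.4 mol/s.
Outlet amounts (n = n₀ + ν ξ):
  G: 425 − 1(145.4) = 279.6
  B: 1400 − 2(145.4) = 1109
  E: 0 + 1(145.4) = 145.4
  A: 0 + 1(145.4) = 145.4
  D: 225 (inert)
Total out = 279.6 + 1109 + 145.4 + 145.4 + 225 = 1905 mol/s.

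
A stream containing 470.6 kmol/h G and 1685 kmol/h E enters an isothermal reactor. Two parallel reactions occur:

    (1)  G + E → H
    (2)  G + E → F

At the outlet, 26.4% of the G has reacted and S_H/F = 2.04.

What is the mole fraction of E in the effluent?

0.768

Conversion of G: G consumed = 0.264 × 470.6 = 124.2 kmol/h = 1ξ₁ + 1ξ₂.
Selectivity: 1ξ₁ / (1ξ₂) = 2.04 → ξ₁ = 2.04 ξ₂.
Substitute: (1·2.04 + 1) ξ₂ = 124.2 → ξ₂ = 40.87 kmol/h, ξ₁ = 83.37 kmol/h.
Outlet amounts (n = n₀ + Σ ν·ξ):
  G: 470.6 − 1(83.37) − 1(40.87) = 346.4
  E: 1685 − 1(83.37) − 1(40.87) = 1561
  H: 0 + 1(83.37) = 83.37
  F: 0 + 1(40.87) = 40.87
Total out = 2031 kmol/h; y_E = 1561 / 2031 = 0.7683.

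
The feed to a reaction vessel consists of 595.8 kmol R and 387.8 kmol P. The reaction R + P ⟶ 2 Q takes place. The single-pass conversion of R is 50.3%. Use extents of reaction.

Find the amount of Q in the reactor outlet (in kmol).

R reacted = 0.503 × 595.8 = 299.7 kmol; ν_R = −1, so ξ = 299.7/1 = 299.7 kmol.
Outlet amounts (n = n₀ + ν ξ):
  R: 595.8 − 1(299.7) = 296.1
  P: 387.8 − 1(299.7) = 88.11
  Q: 0 + 2(299.7) = 599.4

599 kmol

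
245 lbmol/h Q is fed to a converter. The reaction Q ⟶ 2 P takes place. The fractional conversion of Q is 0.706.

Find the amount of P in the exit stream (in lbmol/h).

346 lbmol/h

Q reacted = 0.706 × 245 = 173 lbmol/h; ν_Q = −1, so ξ = 173/1 = 173 lbmol/h.
Outlet amounts (n = n₀ + ν ξ):
  Q: 245 − 1(173) = 72.03
  P: 0 + 2(173) = 345.9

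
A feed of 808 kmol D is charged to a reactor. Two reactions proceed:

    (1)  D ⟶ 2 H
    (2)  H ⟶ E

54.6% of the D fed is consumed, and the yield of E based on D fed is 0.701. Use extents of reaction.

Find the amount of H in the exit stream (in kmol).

316 kmol

Conversion of D: D consumed = 1ξ₁ = 0.546 × 808 → ξ₁ = 441.2 kmol.
Yield of E: 1ξ₂ / 808 = 0.701 → ξ₂ = 566.4 kmol.
Outlet amounts (n = n₀ + Σ ν·ξ):
  D: 808 − 1(441.2) = 366.8
  H: 0 + 2(441.2) − 1(566.4) = 315.9
  E: 0 + 1(566.4) = 566.4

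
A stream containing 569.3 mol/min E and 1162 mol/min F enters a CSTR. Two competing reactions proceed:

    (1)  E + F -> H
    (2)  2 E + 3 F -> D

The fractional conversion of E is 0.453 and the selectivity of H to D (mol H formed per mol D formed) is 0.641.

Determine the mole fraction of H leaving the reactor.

0.049

Conversion of E: E consumed = 0.453 × 569.3 = 257.9 mol/min = 1ξ₁ + 2ξ₂.
Selectivity: 1ξ₁ / (1ξ₂) = 0.641 → ξ₁ = 0.641 ξ₂.
Substitute: (1·0.641 + 2) ξ₂ = 257.9 → ξ₂ = 97.65 mol/min, ξ₁ = 62.59 mol/min.
Outlet amounts (n = n₀ + Σ ν·ξ):
  E: 569.3 − 1(62.59) − 2(97.65) = 311.4
  F: 1162 − 1(62.59) − 3(97.65) = 806.5
  H: 0 + 1(62.59) = 62.59
  D: 0 + 1(97.65) = 97.65
Total out = 1278 mol/min; y_H = 62.59 / 1278 = 0.04897.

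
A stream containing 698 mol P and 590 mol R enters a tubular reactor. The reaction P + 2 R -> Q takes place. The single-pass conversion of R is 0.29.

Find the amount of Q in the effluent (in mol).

R reacted = 0.29 × 590 = 171.1 mol; ν_R = −2, so ξ = 171.1/2 = 85.55 mol.
Outlet amounts (n = n₀ + ν ξ):
  P: 698 − 1(85.55) = 612.5
  R: 590 − 2(85.55) = 418.9
  Q: 0 + 1(85.55) = 85.55

85.5 mol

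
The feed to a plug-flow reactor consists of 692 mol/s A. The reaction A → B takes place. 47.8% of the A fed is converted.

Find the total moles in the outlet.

692 mol/s

A reacted = 0.478 × 692 = 330.8 mol/s; ν_A = −1, so ξ = 330.8/1 = 330.8 mol/s.
Outlet amounts (n = n₀ + ν ξ):
  A: 692 − 1(330.8) = 361.2
  B: 0 + 1(330.8) = 330.8
Total out = 361.2 + 330.8 = 692 mol/s.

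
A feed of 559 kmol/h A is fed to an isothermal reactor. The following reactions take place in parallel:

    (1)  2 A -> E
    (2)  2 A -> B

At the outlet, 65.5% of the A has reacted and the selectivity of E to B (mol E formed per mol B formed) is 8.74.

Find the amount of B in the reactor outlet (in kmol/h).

Conversion of A: A consumed = 0.655 × 559 = 366.1 kmol/h = 2ξ₁ + 2ξ₂.
Selectivity: 1ξ₁ / (1ξ₂) = 8.74 → ξ₁ = 8.74 ξ₂.
Substitute: (2·8.74 + 2) ξ₂ = 366.1 → ξ₂ = 18.8 kmol/h, ξ₁ = 164.3 kmol/h.
Outlet amounts (n = n₀ + Σ ν·ξ):
  A: 559 − 2(164.3) − 2(18.8) = 192.9
  E: 0 + 1(164.3) = 164.3
  B: 0 + 1(18.8) = 18.8

18.8 kmol/h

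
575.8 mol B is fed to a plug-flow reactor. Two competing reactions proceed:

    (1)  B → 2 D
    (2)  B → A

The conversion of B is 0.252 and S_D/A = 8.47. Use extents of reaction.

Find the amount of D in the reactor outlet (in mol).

235 mol

Conversion of B: B consumed = 0.252 × 575.8 = 145.1 mol = 1ξ₁ + 1ξ₂.
Selectivity: 2ξ₁ / (1ξ₂) = 8.47 → ξ₁ = 4.235 ξ₂.
Substitute: (1·4.235 + 1) ξ₂ = 145.1 → ξ₂ = 27.72 mol, ξ₁ = 117.4 mol.
Outlet amounts (n = n₀ + Σ ν·ξ):
  B: 575.8 − 1(117.4) − 1(27.72) = 430.7
  D: 0 + 2(117.4) = 234.8
  A: 0 + 1(27.72) = 27.72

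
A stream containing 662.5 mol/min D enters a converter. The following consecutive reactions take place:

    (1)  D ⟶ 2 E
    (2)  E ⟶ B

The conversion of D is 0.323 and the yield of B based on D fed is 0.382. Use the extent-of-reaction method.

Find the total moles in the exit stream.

Conversion of D: D consumed = 1ξ₁ = 0.323 × 662.5 → ξ₁ = 214 mol/min.
Yield of B: 1ξ₂ / 662.5 = 0.382 → ξ₂ = 253.1 mol/min.
Outlet amounts (n = n₀ + Σ ν·ξ):
  D: 662.5 − 1(214) = 448.5
  E: 0 + 2(214) − 1(253.1) = 174.9
  B: 0 + 1(253.1) = 253.1
Total out = 448.5 + 174.9 + 253.1 = 876.5 mol/min.

876 mol/min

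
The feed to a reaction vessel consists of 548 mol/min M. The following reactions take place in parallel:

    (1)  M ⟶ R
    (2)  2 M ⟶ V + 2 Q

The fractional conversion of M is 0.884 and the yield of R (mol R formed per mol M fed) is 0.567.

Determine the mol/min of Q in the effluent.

Yield of R: 1ξ₁ / 548 = 0.567 → ξ₁ = 310.7 mol/min.
Conversion of M: 1ξ₁ + 2ξ₂ = 0.884 × 548 = 484.4 → ξ₂ = 86.86 mol/min.
Outlet amounts (n = n₀ + Σ ν·ξ):
  M: 548 − 1(310.7) − 2(86.86) = 63.57
  R: 0 + 1(310.7) = 310.7
  V: 0 + 1(86.86) = 86.86
  Q: 0 + 2(86.86) = 173.7

174 mol/min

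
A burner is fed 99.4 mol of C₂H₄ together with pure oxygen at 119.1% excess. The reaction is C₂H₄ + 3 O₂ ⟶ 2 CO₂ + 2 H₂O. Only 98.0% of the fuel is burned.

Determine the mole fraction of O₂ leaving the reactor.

0.48

Stoichiometric O₂ = 3 × 99.4 = 298.2 mol; O₂ fed = 298.2 × 2.191 = 653.4 mol.
Fuel reacted = 0.98 × 99.4 → ξ = 97.41 mol.
Outlet (n = n₀ + ν ξ):
  C₂H₄: 99.4 − 1(97.41) = 1.988
  O₂: 653.4 − 3(97.41) = 361.1
  CO₂: 0 + 2(97.41) = 194.8
  H₂O: 0 + 2(97.41) = 194.8
Total out = 752.8 mol; y_O₂ = 361.1 / 752.8 = 0.4797.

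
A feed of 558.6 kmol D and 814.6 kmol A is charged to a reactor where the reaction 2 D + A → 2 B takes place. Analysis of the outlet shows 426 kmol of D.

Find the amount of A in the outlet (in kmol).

748 kmol

For D: n = n₀ − 2ξ → 426 = 558.6 − 2ξ, giving ξ = 66.3 kmol.
Outlet amounts (n = n₀ + ν ξ):
  D: 558.6 − 2(66.3) = 426
  A: 814.6 − 1(66.3) = 748.3
  B: 0 + 2(66.3) = 132.6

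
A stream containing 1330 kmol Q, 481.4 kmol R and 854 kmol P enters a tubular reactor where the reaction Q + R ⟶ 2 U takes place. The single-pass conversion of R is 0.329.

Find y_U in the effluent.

R reacted = 0.329 × 481.4 = 158.4 kmol; ν_R = −1, so ξ = 158.4/1 = 158.4 kmol.
Outlet amounts (n = n₀ + ν ξ):
  Q: 1330 − 1(158.4) = 1172
  R: 481.4 − 1(158.4) = 323
  U: 0 + 2(158.4) = 316.8
  P: 854 (inert)
Total out = 2665 kmol; y_U = 316.8 / 2665 = 0.1188.

0.119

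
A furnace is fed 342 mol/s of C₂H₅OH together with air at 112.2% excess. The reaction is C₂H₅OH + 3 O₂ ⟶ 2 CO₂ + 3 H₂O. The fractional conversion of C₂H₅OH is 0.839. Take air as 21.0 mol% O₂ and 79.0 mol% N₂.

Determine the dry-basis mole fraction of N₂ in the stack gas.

Stoichiometric O₂ = 3 × 342 = 1026 mol/s; O₂ fed = 1026 × 2.122 = 2177 mol/s.
N₂ fed = 2177 × 79/21 = 8190 mol/s.
Fuel reacted = 0.839 × 342 → ξ = 286.9 mol/s.
Outlet (n = n₀ + ν ξ):
  C₂H₅OH: 342 − 1(286.9) = 55.06
  O₂: 2177 − 3(286.9) = 1316
  N₂: 8190 (inert)
  CO₂: 0 + 2(286.9) = 573.9
  H₂O: 0 + 3(286.9) = 860.8
Dry total = 10140 mol/s; y_N₂ (dry) = 8190 / 10140 = 0.8081.

0.808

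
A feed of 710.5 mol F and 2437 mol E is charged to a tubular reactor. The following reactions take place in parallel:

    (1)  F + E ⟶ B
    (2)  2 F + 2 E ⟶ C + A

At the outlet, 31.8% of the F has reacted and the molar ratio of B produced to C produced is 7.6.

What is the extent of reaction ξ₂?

ξ₂ = 23.5 mol

Conversion of F: F consumed = 0.318 × 710.5 = 225.9 mol = 1ξ₁ + 2ξ₂.
Selectivity: 1ξ₁ / (1ξ₂) = 7.6 → ξ₁ = 7.6 ξ₂.
Substitute: (1·7.6 + 2) ξ₂ = 225.9 → ξ₂ = 23.54 mol, ξ₁ = 178.9 mol.
Outlet amounts (n = n₀ + Σ ν·ξ):
  F: 710.5 − 1(178.9) − 2(23.54) = 484.6
  E: 2437 − 1(178.9) − 2(23.54) = 2211
  B: 0 + 1(178.9) = 178.9
  C: 0 + 1(23.54) = 23.54
  A: 0 + 1(23.54) = 23.54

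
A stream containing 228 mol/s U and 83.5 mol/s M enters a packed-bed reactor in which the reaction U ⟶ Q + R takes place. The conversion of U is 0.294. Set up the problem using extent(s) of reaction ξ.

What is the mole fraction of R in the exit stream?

0.177

U reacted = 0.294 × 228 = 67.03 mol/s; ν_U = −1, so ξ = 67.03/1 = 67.03 mol/s.
Outlet amounts (n = n₀ + ν ξ):
  U: 228 − 1(67.03) = 161
  Q: 0 + 1(67.03) = 67.03
  R: 0 + 1(67.03) = 67.03
  M: 83.5 (inert)
Total out = 378.5 mol/s; y_R = 67.03 / 378.5 = 0.1771.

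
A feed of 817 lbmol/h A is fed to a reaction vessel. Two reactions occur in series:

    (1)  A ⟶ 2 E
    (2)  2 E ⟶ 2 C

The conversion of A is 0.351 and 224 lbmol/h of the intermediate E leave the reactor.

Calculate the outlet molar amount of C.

Conversion of A: A consumed = 1ξ₁ = 0.351 × 817 → ξ₁ = 286.8 lbmol/h.
E balance: n_E = 0 + 2ξ₁ − 2ξ₂ = 224 → ξ₂ = (2·286.8 − 224)/2 = 174.8 lbmol/h.
Outlet amounts (n = n₀ + Σ ν·ξ):
  A: 817 − 1(286.8) = 530.2
  E: 0 + 2(286.8) − 2(174.8) = 224
  C: 0 + 2(174.8) = 349.5

350 lbmol/h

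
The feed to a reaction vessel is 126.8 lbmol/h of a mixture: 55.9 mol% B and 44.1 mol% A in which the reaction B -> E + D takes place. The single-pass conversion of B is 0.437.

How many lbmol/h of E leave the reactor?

B reacted = 0.437 × 70.88 = 30.98 lbmol/h; ν_B = −1, so ξ = 30.98/1 = 30.98 lbmol/h.
Outlet amounts (n = n₀ + ν ξ):
  B: 70.88 − 1(30.98) = 39.91
  E: 0 + 1(30.98) = 30.98
  D: 0 + 1(30.98) = 30.98
  A: 55.92 (inert)

31 lbmol/h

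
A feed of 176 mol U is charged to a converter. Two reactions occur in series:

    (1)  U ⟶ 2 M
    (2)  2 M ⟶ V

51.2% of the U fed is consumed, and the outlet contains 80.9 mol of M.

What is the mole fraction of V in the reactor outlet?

Conversion of U: U consumed = 1ξ₁ = 0.512 × 176 → ξ₁ = 90.11 mol.
M balance: n_M = 0 + 2ξ₁ − 2ξ₂ = 80.9 → ξ₂ = (2·90.11 − 80.9)/2 = 49.66 mol.
Outlet amounts (n = n₀ + Σ ν·ξ):
  U: 176 − 1(90.11) = 85.89
  M: 0 + 2(90.11) − 2(49.66) = 80.9
  V: 0 + 1(49.66) = 49.66
Total out = 216.4 mol; y_V = 49.66 / 216.4 = 0.2294.

0.229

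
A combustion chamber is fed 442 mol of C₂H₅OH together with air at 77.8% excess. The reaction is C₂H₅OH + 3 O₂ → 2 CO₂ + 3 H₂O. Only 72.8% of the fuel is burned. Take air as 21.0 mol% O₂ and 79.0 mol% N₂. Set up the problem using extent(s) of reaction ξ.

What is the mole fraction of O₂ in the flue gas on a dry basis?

0.126

Stoichiometric O₂ = 3 × 442 = 1326 mol; O₂ fed = 1326 × 1.778 = 2358 mol.
N₂ fed = 2358 × 79/21 = 8869 mol.
Fuel reacted = 0.728 × 442 → ξ = 321.8 mol.
Outlet (n = n₀ + ν ξ):
  C₂H₅OH: 442 − 1(321.8) = 120.2
  O₂: 2358 − 3(321.8) = 1392
  N₂: 8869 (inert)
  CO₂: 0 + 2(321.8) = 643.6
  H₂O: 0 + 3(321.8) = 965.3
Dry total = 11030 mol; y_O₂ (dry) = 1392 / 11030 = 0.1263.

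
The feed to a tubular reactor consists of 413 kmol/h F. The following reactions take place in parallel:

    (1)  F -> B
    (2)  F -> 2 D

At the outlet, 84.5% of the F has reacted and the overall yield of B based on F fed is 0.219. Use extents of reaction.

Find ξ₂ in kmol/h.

ξ₂ = 259 kmol/h

Yield of B: 1ξ₁ / 413 = 0.219 → ξ₁ = 90.45 kmol/h.
Conversion of F: 1ξ₁ + 1ξ₂ = 0.845 × 413 = 349 → ξ₂ = 258.5 kmol/h.
Outlet amounts (n = n₀ + Σ ν·ξ):
  F: 413 − 1(90.45) − 1(258.5) = 64.01
  B: 0 + 1(90.45) = 90.45
  D: 0 + 2(258.5) = 517.1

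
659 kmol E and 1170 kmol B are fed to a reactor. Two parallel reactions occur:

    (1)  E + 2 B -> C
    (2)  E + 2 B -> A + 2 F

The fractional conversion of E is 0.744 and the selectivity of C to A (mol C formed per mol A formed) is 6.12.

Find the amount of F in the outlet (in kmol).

138 kmol

Conversion of E: E consumed = 0.744 × 659 = 490.3 kmol = 1ξ₁ + 1ξ₂.
Selectivity: 1ξ₁ / (1ξ₂) = 6.12 → ξ₁ = 6.12 ξ₂.
Substitute: (1·6.12 + 1) ξ₂ = 490.3 → ξ₂ = 68.86 kmol, ξ₁ = 421.4 kmol.
Outlet amounts (n = n₀ + Σ ν·ξ):
  E: 659 − 1(421.4) − 1(68.86) = 168.7
  B: 1170 − 2(421.4) − 2(68.86) = 189.4
  C: 0 + 1(421.4) = 421.4
  A: 0 + 1(68.86) = 68.86
  F: 0 + 2(68.86) = 137.7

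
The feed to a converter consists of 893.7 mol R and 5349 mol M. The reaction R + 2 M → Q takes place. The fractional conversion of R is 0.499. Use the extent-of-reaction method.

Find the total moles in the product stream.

5350 mol

R reacted = 0.499 × 893.7 = 446 mol; ν_R = −1, so ξ = 446/1 = 446 mol.
Outlet amounts (n = n₀ + ν ξ):
  R: 893.7 − 1(446) = 447.7
  M: 5349 − 2(446) = 4457
  Q: 0 + 1(446) = 446
Total out = 447.7 + 4457 + 446 = 5351 mol.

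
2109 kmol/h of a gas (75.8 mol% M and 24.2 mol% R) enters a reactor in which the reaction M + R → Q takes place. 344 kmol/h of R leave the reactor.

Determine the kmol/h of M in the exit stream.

1430 kmol/h

For R: n = n₀ − 1ξ → 344 = 510.4 − 1ξ, giving ξ = 166.4 kmol/h.
Outlet amounts (n = n₀ + ν ξ):
  M: 1599 − 1(166.4) = 1432
  R: 510.4 − 1(166.4) = 344
  Q: 0 + 1(166.4) = 166.4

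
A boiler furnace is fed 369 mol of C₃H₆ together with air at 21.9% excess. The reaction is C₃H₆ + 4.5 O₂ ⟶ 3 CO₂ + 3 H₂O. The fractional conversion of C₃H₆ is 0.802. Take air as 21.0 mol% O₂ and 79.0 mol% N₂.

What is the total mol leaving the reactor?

Stoichiometric O₂ = 4.5 × 369 = 1660 mol; O₂ fed = 1660 × 1.219 = 2024 mol.
N₂ fed = 2024 × 79/21 = 7615 mol.
Fuel reacted = 0.802 × 369 → ξ = 295.9 mol.
Outlet (n = n₀ + ν ξ):
  C₃H₆: 369 − 1(295.9) = 73.06
  O₂: 2024 − 4.5(295.9) = 692.4
  N₂: 7615 (inert)
  CO₂: 0 + 3(295.9) = 887.8
  H₂O: 0 + 3(295.9) = 887.8
Total out = 73.06 + 692.4 + 7615 + 887.8 + 887.8 = 10160 mol.

10200 mol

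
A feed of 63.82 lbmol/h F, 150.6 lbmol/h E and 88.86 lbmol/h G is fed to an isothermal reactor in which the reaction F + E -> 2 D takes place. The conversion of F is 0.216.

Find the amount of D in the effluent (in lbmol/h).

27.6 lbmol/h

F reacted = 0.216 × 63.82 = 13.79 lbmol/h; ν_F = −1, so ξ = 13.79/1 = 13.79 lbmol/h.
Outlet amounts (n = n₀ + ν ξ):
  F: 63.82 − 1(13.79) = 50.03
  E: 150.6 − 1(13.79) = 136.8
  D: 0 + 2(13.79) = 27.57
  G: 88.86 (inert)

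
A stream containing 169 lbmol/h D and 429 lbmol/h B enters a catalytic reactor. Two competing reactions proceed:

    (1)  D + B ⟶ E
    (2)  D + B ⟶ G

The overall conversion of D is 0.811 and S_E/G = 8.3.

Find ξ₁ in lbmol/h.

ξ₁ = 122 lbmol/h

Conversion of D: D consumed = 0.811 × 169 = 137.1 lbmol/h = 1ξ₁ + 1ξ₂.
Selectivity: 1ξ₁ / (1ξ₂) = 8.3 → ξ₁ = 8.3 ξ₂.
Substitute: (1·8.3 + 1) ξ₂ = 137.1 → ξ₂ = 14.74 lbmol/h, ξ₁ = 122.3 lbmol/h.
Outlet amounts (n = n₀ + Σ ν·ξ):
  D: 169 − 1(122.3) − 1(14.74) = 31.94
  B: 429 − 1(122.3) − 1(14.74) = 291.9
  E: 0 + 1(122.3) = 122.3
  G: 0 + 1(14.74) = 14.74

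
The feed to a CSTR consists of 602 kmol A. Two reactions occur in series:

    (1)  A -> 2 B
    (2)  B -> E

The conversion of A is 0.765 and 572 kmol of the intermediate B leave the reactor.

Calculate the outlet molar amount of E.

349 kmol

Conversion of A: A consumed = 1ξ₁ = 0.765 × 602 → ξ₁ = 460.5 kmol.
B balance: n_B = 0 + 2ξ₁ − 1ξ₂ = 572 → ξ₂ = (2·460.5 − 572)/1 = 349.1 kmol.
Outlet amounts (n = n₀ + Σ ν·ξ):
  A: 602 − 1(460.5) = 141.5
  B: 0 + 2(460.5) − 1(349.1) = 572
  E: 0 + 1(349.1) = 349.1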